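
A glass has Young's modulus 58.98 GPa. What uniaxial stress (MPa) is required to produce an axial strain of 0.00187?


Rearrange E = sigma / epsilon:
  sigma = E * epsilon
  E (MPa) = 58.98 * 1000 = 58980
  sigma = 58980 * 0.00187 = 110.29 MPa

110.29 MPa


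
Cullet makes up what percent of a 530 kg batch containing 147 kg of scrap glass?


Cullet ratio = (cullet mass / total batch mass) * 100
  Ratio = 147 / 530 * 100 = 27.74%

27.74%


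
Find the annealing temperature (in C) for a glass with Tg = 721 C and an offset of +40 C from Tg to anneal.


The annealing temperature is Tg plus the offset:
  T_anneal = 721 + 40 = 761 C

761 C


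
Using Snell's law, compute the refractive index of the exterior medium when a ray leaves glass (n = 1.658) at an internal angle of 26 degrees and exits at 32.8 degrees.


Apply Snell's law: n1 * sin(theta1) = n2 * sin(theta2)
  n2 = n1 * sin(theta1) / sin(theta2)
  sin(26) = 0.438371
  sin(32.8) = 0.541708
  n2 = 1.658 * 0.438371 / 0.541708 = 1.3417

1.3417


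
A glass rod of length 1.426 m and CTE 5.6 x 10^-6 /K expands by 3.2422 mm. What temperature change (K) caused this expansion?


Rearrange dL = alpha * L0 * dT for dT:
  dT = dL / (alpha * L0)
  dL (m) = 3.2422 / 1000 = 0.0032422
  dT = 0.0032422 / ((5.6 x 10^-6) * 1.426) = 406.0 K

406.0 K


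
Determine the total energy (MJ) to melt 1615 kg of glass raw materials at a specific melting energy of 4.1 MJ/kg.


Total energy = mass * specific energy
  E = 1615 * 4.1 = 6621.5 MJ

6621.5 MJ


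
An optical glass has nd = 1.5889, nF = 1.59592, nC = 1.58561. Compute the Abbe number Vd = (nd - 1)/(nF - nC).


Abbe number formula: Vd = (nd - 1) / (nF - nC)
  nd - 1 = 1.5889 - 1 = 0.5889
  nF - nC = 1.59592 - 1.58561 = 0.01031
  Vd = 0.5889 / 0.01031 = 57.12

57.12


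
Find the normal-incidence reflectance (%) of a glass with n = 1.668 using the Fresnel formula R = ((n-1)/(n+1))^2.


Fresnel reflectance at normal incidence:
  R = ((n - 1)/(n + 1))^2
  (n - 1)/(n + 1) = (1.668 - 1)/(1.668 + 1) = 0.250375
  R = 0.250375^2 = 0.0626876
  R(%) = 0.0626876 * 100 = 6.269%

6.269%


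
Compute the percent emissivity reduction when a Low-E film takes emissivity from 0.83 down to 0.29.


Percentage reduction = (1 - coated/uncoated) * 100
  Ratio = 0.29 / 0.83 = 0.3494
  Reduction = (1 - 0.3494) * 100 = 65.1%

65.1%


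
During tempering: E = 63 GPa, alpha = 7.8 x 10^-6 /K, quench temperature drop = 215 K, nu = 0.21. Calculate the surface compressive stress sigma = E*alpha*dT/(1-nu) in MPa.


Tempering stress: sigma = E * alpha * dT / (1 - nu)
  E (MPa) = 63 * 1000 = 63000
  Numerator = 63000 * (7.8 x 10^-6) * 215 = 105.651
  Denominator = 1 - 0.21 = 0.79
  sigma = 105.651 / 0.79 = 133.7 MPa

133.7 MPa


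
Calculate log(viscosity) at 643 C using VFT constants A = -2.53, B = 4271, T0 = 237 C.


VFT equation: log(eta) = A + B / (T - T0)
  T - T0 = 643 - 237 = 406
  B / (T - T0) = 4271 / 406 = 10.52
  log(eta) = -2.53 + 10.52 = 7.99

7.99


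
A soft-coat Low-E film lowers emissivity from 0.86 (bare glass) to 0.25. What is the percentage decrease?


Percentage reduction = (1 - coated/uncoated) * 100
  Ratio = 0.25 / 0.86 = 0.2907
  Reduction = (1 - 0.2907) * 100 = 70.9%

70.9%


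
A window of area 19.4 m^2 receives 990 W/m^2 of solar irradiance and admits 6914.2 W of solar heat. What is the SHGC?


Rearrange Q = Area * SHGC * Irradiance:
  SHGC = Q / (Area * Irradiance)
  SHGC = 6914.2 / (19.4 * 990) = 0.36

0.36


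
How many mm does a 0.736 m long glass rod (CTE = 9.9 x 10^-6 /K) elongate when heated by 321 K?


Thermal expansion formula: dL = alpha * L0 * dT
  dL = (9.9 x 10^-6) * 0.736 * 321 = 0.00233893 m
Convert to mm: 0.00233893 * 1000 = 2.3389 mm

2.3389 mm


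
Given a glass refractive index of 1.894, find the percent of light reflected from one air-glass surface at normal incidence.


Fresnel reflectance at normal incidence:
  R = ((n - 1)/(n + 1))^2
  (n - 1)/(n + 1) = (1.894 - 1)/(1.894 + 1) = 0.308915
  R = 0.308915^2 = 0.0954285
  R(%) = 0.0954285 * 100 = 9.543%

9.543%


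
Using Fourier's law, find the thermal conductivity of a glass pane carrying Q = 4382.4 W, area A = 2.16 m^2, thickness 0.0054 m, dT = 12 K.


Fourier's law rearranged: k = Q * t / (A * dT)
  Numerator = 4382.4 * 0.0054 = 23.66496
  Denominator = 2.16 * 12 = 25.92
  k = 23.66496 / 25.92 = 0.913 W/mK

0.913 W/mK


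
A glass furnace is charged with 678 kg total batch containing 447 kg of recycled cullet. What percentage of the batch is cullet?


Cullet ratio = (cullet mass / total batch mass) * 100
  Ratio = 447 / 678 * 100 = 65.93%

65.93%


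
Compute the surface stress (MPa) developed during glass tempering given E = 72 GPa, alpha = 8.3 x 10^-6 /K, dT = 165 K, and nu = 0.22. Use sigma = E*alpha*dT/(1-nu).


Tempering stress: sigma = E * alpha * dT / (1 - nu)
  E (MPa) = 72 * 1000 = 72000
  Numerator = 72000 * (8.3 x 10^-6) * 165 = 98.604
  Denominator = 1 - 0.22 = 0.78
  sigma = 98.604 / 0.78 = 126.4 MPa

126.4 MPa


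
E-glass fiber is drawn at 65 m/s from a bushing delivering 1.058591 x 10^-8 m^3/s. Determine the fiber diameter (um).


Cross-sectional area from continuity:
  A = Q / v = 1.058591 x 10^-8 / 65 = 1.628602 x 10^-10 m^2
Diameter from circular cross-section:
  d = sqrt(4A / pi) * 10^6 (m -> um)
  d = sqrt(4 * 1.628602 x 10^-10 / pi) * 10^6 = 14.4 um

14.4 um


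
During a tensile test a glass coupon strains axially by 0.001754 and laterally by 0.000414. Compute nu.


Poisson's ratio: nu = lateral strain / axial strain
  nu = 0.000414 / 0.001754 = 0.236

0.236


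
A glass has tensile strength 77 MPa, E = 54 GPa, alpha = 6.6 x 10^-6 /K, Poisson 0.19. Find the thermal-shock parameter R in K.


Thermal shock resistance: R = sigma * (1 - nu) / (E * alpha)
  Numerator = 77 * (1 - 0.19) = 62.37
  Denominator = 54 * 1000 * (6.6 x 10^-6) = 0.3564
  R = 62.37 / 0.3564 = 175.0 K

175.0 K


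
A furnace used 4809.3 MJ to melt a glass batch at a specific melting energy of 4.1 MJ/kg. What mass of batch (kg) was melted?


Rearrange E = m * s for m:
  m = E / s
  m = 4809.3 / 4.1 = 1173.0 kg

1173.0 kg


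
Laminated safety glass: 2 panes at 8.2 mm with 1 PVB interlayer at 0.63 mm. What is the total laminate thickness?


Total thickness = glass contribution + PVB contribution
  Glass: 2 * 8.2 = 16.4 mm
  PVB: 1 * 0.63 = 0.63 mm
  Total = 16.4 + 0.63 = 17.03 mm

17.03 mm


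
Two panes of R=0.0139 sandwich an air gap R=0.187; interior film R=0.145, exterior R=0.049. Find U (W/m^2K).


Total thermal resistance (series):
  R_total = R_in + R_glass + R_air + R_glass + R_out
  R_total = 0.145 + 0.0139 + 0.187 + 0.0139 + 0.049 = 0.4088 m^2K/W
U-value = 1 / R_total = 1 / 0.4088 = 2.446 W/m^2K

2.446 W/m^2K


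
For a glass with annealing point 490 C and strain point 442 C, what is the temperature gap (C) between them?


Gap = T_anneal - T_strain:
  gap = 490 - 442 = 48 C

48 C


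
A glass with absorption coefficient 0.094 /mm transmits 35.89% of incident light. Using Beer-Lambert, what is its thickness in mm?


Rearrange T = exp(-alpha * thickness):
  thickness = -ln(T) / alpha
  T = 35.89/100 = 0.3589
  ln(T) = -1.02471
  -ln(T) = 1.02471
  thickness = 1.02471 / 0.094 = 10.9 mm

10.9 mm


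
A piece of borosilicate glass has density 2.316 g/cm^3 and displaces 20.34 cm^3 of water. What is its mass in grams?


Rearrange rho = m / V:
  m = rho * V
  m = 2.316 * 20.34 = 47.107 g

47.107 g


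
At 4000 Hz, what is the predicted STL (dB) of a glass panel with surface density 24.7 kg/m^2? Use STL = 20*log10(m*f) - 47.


Mass law: STL = 20 * log10(m * f) - 47
  m * f = 24.7 * 4000 = 98800
  log10(98800) = 4.99476
  STL = 20 * 4.99476 - 47 = 99.8952 - 47 = 52.9 dB

52.9 dB


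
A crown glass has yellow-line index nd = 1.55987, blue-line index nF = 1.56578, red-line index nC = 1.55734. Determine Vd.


Abbe number formula: Vd = (nd - 1) / (nF - nC)
  nd - 1 = 1.55987 - 1 = 0.55987
  nF - nC = 1.56578 - 1.55734 = 0.00844
  Vd = 0.55987 / 0.00844 = 66.34

66.34


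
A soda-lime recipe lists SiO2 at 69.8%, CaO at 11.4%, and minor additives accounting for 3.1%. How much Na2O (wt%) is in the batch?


Pieces sum to 100%:
  Na2O = 100 - (SiO2 + CaO + others)
  Na2O = 100 - (69.8 + 11.4 + 3.1) = 15.7%

15.7%


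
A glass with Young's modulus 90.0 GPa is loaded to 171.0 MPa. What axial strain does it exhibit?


Rearrange E = sigma / epsilon:
  epsilon = sigma / E
  E (MPa) = 90.0 * 1000 = 90000
  epsilon = 171.0 / 90000 = 0.0019

0.0019


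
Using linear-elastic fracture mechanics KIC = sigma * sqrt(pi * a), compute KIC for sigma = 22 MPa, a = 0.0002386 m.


Fracture toughness: KIC = sigma * sqrt(pi * a)
  pi * a = pi * 0.0002386 = 0.000749584
  sqrt(pi * a) = 0.027379
  KIC = 22 * 0.027379 = 0.602 MPa*sqrt(m)

0.602 MPa*sqrt(m)


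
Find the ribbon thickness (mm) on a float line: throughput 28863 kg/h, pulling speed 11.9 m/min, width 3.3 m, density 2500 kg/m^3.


Ribbon cross-section from mass balance:
  Volume rate = throughput / density = 28863 / 2500 = 11.5452 m^3/h
  thickness = volume rate / (speed * 60 * width), i.e.
  thickness = throughput / (60 * speed * width * density) * 1000
  thickness = 28863 / (60 * 11.9 * 3.3 * 2500) * 1000 = 4.9 mm

4.9 mm


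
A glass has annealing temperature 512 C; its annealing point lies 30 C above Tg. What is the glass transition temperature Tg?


Rearrange T_anneal = Tg + offset for Tg:
  Tg = T_anneal - offset = 512 - 30 = 482 C

482 C


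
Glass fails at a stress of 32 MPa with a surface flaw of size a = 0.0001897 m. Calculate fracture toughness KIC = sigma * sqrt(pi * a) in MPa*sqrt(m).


Fracture toughness: KIC = sigma * sqrt(pi * a)
  pi * a = pi * 0.0001897 = 0.00059596
  sqrt(pi * a) = 0.024412
  KIC = 32 * 0.024412 = 0.781 MPa*sqrt(m)

0.781 MPa*sqrt(m)


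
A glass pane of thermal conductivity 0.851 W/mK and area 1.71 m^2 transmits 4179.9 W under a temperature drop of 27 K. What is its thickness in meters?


Fourier's law: t = k * A * dT / Q
  t = 0.851 * 1.71 * 27 / 4179.9
  t = 39.29067 / 4179.9 = 0.0094 m

0.0094 m


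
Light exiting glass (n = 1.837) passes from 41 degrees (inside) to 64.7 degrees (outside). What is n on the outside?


Apply Snell's law: n1 * sin(theta1) = n2 * sin(theta2)
  n2 = n1 * sin(theta1) / sin(theta2)
  sin(41) = 0.656059
  sin(64.7) = 0.904083
  n2 = 1.837 * 0.656059 / 0.904083 = 1.333

1.333


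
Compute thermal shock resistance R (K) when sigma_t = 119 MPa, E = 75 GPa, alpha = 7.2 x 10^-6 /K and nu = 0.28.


Thermal shock resistance: R = sigma * (1 - nu) / (E * alpha)
  Numerator = 119 * (1 - 0.28) = 85.68
  Denominator = 75 * 1000 * (7.2 x 10^-6) = 0.54
  R = 85.68 / 0.54 = 158.7 K

158.7 K


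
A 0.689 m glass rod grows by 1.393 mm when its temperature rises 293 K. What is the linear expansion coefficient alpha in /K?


Rearrange dL = alpha * L0 * dT for alpha:
  alpha = dL / (L0 * dT)
  alpha = (1.393 / 1000) / (0.689 * 293) = 0.0000069 /K = 6.9 x 10^-6 /K

6.9 x 10^-6 /K


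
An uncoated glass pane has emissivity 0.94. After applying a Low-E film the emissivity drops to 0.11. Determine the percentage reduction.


Percentage reduction = (1 - coated/uncoated) * 100
  Ratio = 0.11 / 0.94 = 0.117
  Reduction = (1 - 0.117) * 100 = 88.3%

88.3%


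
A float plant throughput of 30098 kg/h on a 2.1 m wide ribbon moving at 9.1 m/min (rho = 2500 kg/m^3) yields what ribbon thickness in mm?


Ribbon cross-section from mass balance:
  Volume rate = throughput / density = 30098 / 2500 = 12.0392 m^3/h
  thickness = volume rate / (speed * 60 * width), i.e.
  thickness = throughput / (60 * speed * width * density) * 1000
  thickness = 30098 / (60 * 9.1 * 2.1 * 2500) * 1000 = 10.5 mm

10.5 mm


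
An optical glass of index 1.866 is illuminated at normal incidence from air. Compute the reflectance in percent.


Fresnel reflectance at normal incidence:
  R = ((n - 1)/(n + 1))^2
  (n - 1)/(n + 1) = (1.866 - 1)/(1.866 + 1) = 0.302163
  R = 0.302163^2 = 0.0913025
  R(%) = 0.0913025 * 100 = 9.13%

9.13%


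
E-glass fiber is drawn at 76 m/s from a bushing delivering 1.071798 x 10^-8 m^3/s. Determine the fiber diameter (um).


Cross-sectional area from continuity:
  A = Q / v = 1.071798 x 10^-8 / 76 = 1.410261 x 10^-10 m^2
Diameter from circular cross-section:
  d = sqrt(4A / pi) * 10^6 (m -> um)
  d = sqrt(4 * 1.410261 x 10^-10 / pi) * 10^6 = 13.4 um

13.4 um


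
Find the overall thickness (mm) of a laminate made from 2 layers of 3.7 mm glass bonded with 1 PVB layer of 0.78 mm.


Total thickness = glass contribution + PVB contribution
  Glass: 2 * 3.7 = 7.4 mm
  PVB: 1 * 0.78 = 0.78 mm
  Total = 7.4 + 0.78 = 8.18 mm

8.18 mm


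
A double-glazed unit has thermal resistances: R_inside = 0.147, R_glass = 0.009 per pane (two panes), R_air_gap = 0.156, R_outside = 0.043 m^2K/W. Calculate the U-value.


Total thermal resistance (series):
  R_total = R_in + R_glass + R_air + R_glass + R_out
  R_total = 0.147 + 0.009 + 0.156 + 0.009 + 0.043 = 0.364 m^2K/W
U-value = 1 / R_total = 1 / 0.364 = 2.747 W/m^2K

2.747 W/m^2K


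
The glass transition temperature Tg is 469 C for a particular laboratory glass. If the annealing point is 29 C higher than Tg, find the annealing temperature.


The annealing temperature is Tg plus the offset:
  T_anneal = 469 + 29 = 498 C

498 C


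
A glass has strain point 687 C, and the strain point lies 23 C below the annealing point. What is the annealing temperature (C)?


T_anneal = T_strain + gap:
  T_anneal = 687 + 23 = 710 C

710 C


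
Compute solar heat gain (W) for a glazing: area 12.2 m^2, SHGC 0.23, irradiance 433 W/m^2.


Solar heat gain: Q = Area * SHGC * Irradiance
  Q = 12.2 * 0.23 * 433 = 1215 W

1215 W


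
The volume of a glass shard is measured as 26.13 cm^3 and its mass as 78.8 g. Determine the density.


Use the definition of density:
  rho = mass / volume
  rho = 78.8 / 26.13 = 3.016 g/cm^3

3.016 g/cm^3


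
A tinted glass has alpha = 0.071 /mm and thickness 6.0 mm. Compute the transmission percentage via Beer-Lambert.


Beer-Lambert law: T = exp(-alpha * thickness)
  exponent = -0.071 * 6.0 = -0.426
  T = exp(-0.426) = 0.6531
  Percentage = 0.6531 * 100 = 65.31%

65.31%


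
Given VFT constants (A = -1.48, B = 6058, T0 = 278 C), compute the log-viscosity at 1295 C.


VFT equation: log(eta) = A + B / (T - T0)
  T - T0 = 1295 - 278 = 1017
  B / (T - T0) = 6058 / 1017 = 5.957
  log(eta) = -1.48 + 5.957 = 4.477

4.477


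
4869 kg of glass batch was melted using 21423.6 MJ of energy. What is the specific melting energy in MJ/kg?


Rearrange E = m * s for s:
  s = E / m
  s = 21423.6 / 4869 = 4.4 MJ/kg

4.4 MJ/kg


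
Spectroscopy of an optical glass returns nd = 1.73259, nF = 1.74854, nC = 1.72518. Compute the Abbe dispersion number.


Abbe number formula: Vd = (nd - 1) / (nF - nC)
  nd - 1 = 1.73259 - 1 = 0.73259
  nF - nC = 1.74854 - 1.72518 = 0.02336
  Vd = 0.73259 / 0.02336 = 31.36

31.36


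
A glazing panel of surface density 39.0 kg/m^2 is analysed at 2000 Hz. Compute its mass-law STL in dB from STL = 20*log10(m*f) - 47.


Mass law: STL = 20 * log10(m * f) - 47
  m * f = 39.0 * 2000 = 78000
  log10(78000) = 4.89209
  STL = 20 * 4.89209 - 47 = 97.8418 - 47 = 50.8 dB

50.8 dB


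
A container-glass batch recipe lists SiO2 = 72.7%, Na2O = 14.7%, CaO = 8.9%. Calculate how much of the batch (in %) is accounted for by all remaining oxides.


Sum the three major oxides:
  SiO2 + Na2O + CaO = 72.7 + 14.7 + 8.9 = 96.3%
Subtract from 100%:
  Others = 100 - 96.3 = 3.7%

3.7%


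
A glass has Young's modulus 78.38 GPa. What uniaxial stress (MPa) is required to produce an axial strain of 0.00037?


Rearrange E = sigma / epsilon:
  sigma = E * epsilon
  E (MPa) = 78.38 * 1000 = 78380
  sigma = 78380 * 0.00037 = 29.0 MPa

29.0 MPa


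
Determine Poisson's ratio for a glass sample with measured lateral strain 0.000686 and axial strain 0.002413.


Poisson's ratio: nu = lateral strain / axial strain
  nu = 0.000686 / 0.002413 = 0.2843

0.2843


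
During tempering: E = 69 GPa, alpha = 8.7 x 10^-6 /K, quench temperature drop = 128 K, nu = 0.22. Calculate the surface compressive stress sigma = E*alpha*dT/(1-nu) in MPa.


Tempering stress: sigma = E * alpha * dT / (1 - nu)
  E (MPa) = 69 * 1000 = 69000
  Numerator = 69000 * (8.7 x 10^-6) * 128 = 76.8384
  Denominator = 1 - 0.22 = 0.78
  sigma = 76.8384 / 0.78 = 98.5 MPa

98.5 MPa


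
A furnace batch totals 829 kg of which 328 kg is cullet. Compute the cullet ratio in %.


Cullet ratio = (cullet mass / total batch mass) * 100
  Ratio = 328 / 829 * 100 = 39.57%

39.57%


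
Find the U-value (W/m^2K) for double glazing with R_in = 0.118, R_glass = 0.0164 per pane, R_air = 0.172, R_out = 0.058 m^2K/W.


Total thermal resistance (series):
  R_total = R_in + R_glass + R_air + R_glass + R_out
  R_total = 0.118 + 0.0164 + 0.172 + 0.0164 + 0.058 = 0.3808 m^2K/W
U-value = 1 / R_total = 1 / 0.3808 = 2.626 W/m^2K

2.626 W/m^2K


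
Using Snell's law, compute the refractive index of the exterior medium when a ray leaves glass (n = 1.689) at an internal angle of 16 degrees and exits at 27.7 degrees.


Apply Snell's law: n1 * sin(theta1) = n2 * sin(theta2)
  n2 = n1 * sin(theta1) / sin(theta2)
  sin(16) = 0.275637
  sin(27.7) = 0.464842
  n2 = 1.689 * 0.275637 / 0.464842 = 1.0015

1.0015


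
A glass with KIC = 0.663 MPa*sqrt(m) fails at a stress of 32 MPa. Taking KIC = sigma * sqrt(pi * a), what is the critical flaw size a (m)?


Rearrange KIC = sigma * sqrt(pi * a):
  sqrt(pi * a) = KIC / sigma
  sqrt(pi * a) = 0.663 / 32 = 0.020719
  a = (KIC / sigma)^2 / pi
  a = 0.020719^2 / pi = 0.0001366 m

0.0001366 m


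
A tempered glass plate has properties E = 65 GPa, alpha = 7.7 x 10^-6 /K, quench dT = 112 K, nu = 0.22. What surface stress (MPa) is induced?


Tempering stress: sigma = E * alpha * dT / (1 - nu)
  E (MPa) = 65 * 1000 = 65000
  Numerator = 65000 * (7.7 x 10^-6) * 112 = 56.056
  Denominator = 1 - 0.22 = 0.78
  sigma = 56.056 / 0.78 = 71.9 MPa

71.9 MPa


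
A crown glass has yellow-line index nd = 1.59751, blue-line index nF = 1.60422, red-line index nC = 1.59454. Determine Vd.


Abbe number formula: Vd = (nd - 1) / (nF - nC)
  nd - 1 = 1.59751 - 1 = 0.59751
  nF - nC = 1.60422 - 1.59454 = 0.00968
  Vd = 0.59751 / 0.00968 = 61.73

61.73


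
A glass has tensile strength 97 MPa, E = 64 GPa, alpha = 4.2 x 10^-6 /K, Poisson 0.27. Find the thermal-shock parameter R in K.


Thermal shock resistance: R = sigma * (1 - nu) / (E * alpha)
  Numerator = 97 * (1 - 0.27) = 70.81
  Denominator = 64 * 1000 * (4.2 x 10^-6) = 0.2688
  R = 70.81 / 0.2688 = 263.4 K

263.4 K


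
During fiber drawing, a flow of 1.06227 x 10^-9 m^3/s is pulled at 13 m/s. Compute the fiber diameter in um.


Cross-sectional area from continuity:
  A = Q / v = 1.06227 x 10^-9 / 13 = 8.171308 x 10^-11 m^2
Diameter from circular cross-section:
  d = sqrt(4A / pi) * 10^6 (m -> um)
  d = sqrt(4 * 8.171308 x 10^-11 / pi) * 10^6 = 10.2 um

10.2 um


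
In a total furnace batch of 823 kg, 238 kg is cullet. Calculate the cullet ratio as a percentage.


Cullet ratio = (cullet mass / total batch mass) * 100
  Ratio = 238 / 823 * 100 = 28.92%

28.92%


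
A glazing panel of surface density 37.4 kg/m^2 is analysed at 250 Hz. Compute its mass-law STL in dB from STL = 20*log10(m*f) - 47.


Mass law: STL = 20 * log10(m * f) - 47
  m * f = 37.4 * 250 = 9350
  log10(9350) = 3.97081
  STL = 20 * 3.97081 - 47 = 79.4162 - 47 = 32.4 dB

32.4 dB


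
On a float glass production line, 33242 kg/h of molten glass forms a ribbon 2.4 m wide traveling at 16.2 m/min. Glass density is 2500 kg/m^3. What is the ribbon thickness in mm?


Ribbon cross-section from mass balance:
  Volume rate = throughput / density = 33242 / 2500 = 13.2968 m^3/h
  thickness = volume rate / (speed * 60 * width), i.e.
  thickness = throughput / (60 * speed * width * density) * 1000
  thickness = 33242 / (60 * 16.2 * 2.4 * 2500) * 1000 = 5.7 mm

5.7 mm


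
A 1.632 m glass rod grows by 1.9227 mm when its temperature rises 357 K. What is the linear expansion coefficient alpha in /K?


Rearrange dL = alpha * L0 * dT for alpha:
  alpha = dL / (L0 * dT)
  alpha = (1.9227 / 1000) / (1.632 * 357) = 0.0000033 /K = 3.3 x 10^-6 /K

3.3 x 10^-6 /K


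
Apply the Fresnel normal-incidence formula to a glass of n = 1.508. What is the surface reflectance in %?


Fresnel reflectance at normal incidence:
  R = ((n - 1)/(n + 1))^2
  (n - 1)/(n + 1) = (1.508 - 1)/(1.508 + 1) = 0.202552
  R = 0.202552^2 = 0.0410273
  R(%) = 0.0410273 * 100 = 4.103%

4.103%


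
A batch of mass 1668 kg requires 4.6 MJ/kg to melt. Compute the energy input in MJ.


Total energy = mass * specific energy
  E = 1668 * 4.6 = 7672.8 MJ

7672.8 MJ


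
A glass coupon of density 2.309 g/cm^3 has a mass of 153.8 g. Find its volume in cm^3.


Rearrange rho = m / V:
  V = m / rho
  V = 153.8 / 2.309 = 66.609 cm^3

66.609 cm^3


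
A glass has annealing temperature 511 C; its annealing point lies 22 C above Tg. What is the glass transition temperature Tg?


Rearrange T_anneal = Tg + offset for Tg:
  Tg = T_anneal - offset = 511 - 22 = 489 C

489 C


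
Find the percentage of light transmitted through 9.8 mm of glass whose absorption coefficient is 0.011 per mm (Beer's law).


Beer-Lambert law: T = exp(-alpha * thickness)
  exponent = -0.011 * 9.8 = -0.1078
  T = exp(-0.1078) = 0.8978
  Percentage = 0.8978 * 100 = 89.78%

89.78%


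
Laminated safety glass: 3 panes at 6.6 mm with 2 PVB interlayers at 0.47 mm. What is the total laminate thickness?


Total thickness = glass contribution + PVB contribution
  Glass: 3 * 6.6 = 19.8 mm
  PVB: 2 * 0.47 = 0.94 mm
  Total = 19.8 + 0.94 = 20.74 mm

20.74 mm


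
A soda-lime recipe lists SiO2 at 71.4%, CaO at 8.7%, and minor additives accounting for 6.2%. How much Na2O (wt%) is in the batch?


Pieces sum to 100%:
  Na2O = 100 - (SiO2 + CaO + others)
  Na2O = 100 - (71.4 + 8.7 + 6.2) = 13.7%

13.7%


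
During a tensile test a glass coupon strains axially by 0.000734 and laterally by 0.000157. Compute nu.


Poisson's ratio: nu = lateral strain / axial strain
  nu = 0.000157 / 0.000734 = 0.2139

0.2139


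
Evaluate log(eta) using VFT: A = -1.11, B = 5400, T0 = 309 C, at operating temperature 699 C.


VFT equation: log(eta) = A + B / (T - T0)
  T - T0 = 699 - 309 = 390
  B / (T - T0) = 5400 / 390 = 13.846
  log(eta) = -1.11 + 13.846 = 12.736

12.736


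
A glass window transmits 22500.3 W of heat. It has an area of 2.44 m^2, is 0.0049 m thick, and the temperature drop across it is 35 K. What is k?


Fourier's law rearranged: k = Q * t / (A * dT)
  Numerator = 22500.3 * 0.0049 = 110.25147
  Denominator = 2.44 * 35 = 85.4
  k = 110.25147 / 85.4 = 1.291 W/mK

1.291 W/mK


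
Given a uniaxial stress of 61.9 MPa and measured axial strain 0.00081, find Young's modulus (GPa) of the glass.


Young's modulus: E = stress / strain
  E = 61.9 MPa / 0.00081 = 76419.75 MPa
Convert to GPa: 76419.75 / 1000 = 76.42 GPa

76.42 GPa


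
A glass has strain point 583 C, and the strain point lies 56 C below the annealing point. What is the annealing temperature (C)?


T_anneal = T_strain + gap:
  T_anneal = 583 + 56 = 639 C

639 C


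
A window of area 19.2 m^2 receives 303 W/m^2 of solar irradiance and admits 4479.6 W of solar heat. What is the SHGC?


Rearrange Q = Area * SHGC * Irradiance:
  SHGC = Q / (Area * Irradiance)
  SHGC = 4479.6 / (19.2 * 303) = 0.77

0.77


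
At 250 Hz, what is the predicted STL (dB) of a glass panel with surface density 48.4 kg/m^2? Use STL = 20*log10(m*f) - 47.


Mass law: STL = 20 * log10(m * f) - 47
  m * f = 48.4 * 250 = 12100
  log10(12100) = 4.08279
  STL = 20 * 4.08279 - 47 = 81.6558 - 47 = 34.7 dB

34.7 dB


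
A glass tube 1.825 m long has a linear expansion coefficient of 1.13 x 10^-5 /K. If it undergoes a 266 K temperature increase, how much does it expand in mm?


Thermal expansion formula: dL = alpha * L0 * dT
  dL = (1.13 x 10^-5) * 1.825 * 266 = 0.00548559 m
Convert to mm: 0.00548559 * 1000 = 5.4856 mm

5.4856 mm


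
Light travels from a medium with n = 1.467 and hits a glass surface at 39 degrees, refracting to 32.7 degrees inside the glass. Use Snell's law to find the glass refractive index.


Apply Snell's law: n1 * sin(theta1) = n2 * sin(theta2)
  n2 = n1 * sin(theta1) / sin(theta2)
  sin(39) = 0.62932
  sin(32.7) = 0.54024
  n2 = 1.467 * 0.62932 / 0.54024 = 1.7089

1.7089


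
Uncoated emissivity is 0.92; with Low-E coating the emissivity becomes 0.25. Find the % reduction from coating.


Percentage reduction = (1 - coated/uncoated) * 100
  Ratio = 0.25 / 0.92 = 0.2717
  Reduction = (1 - 0.2717) * 100 = 72.8%

72.8%


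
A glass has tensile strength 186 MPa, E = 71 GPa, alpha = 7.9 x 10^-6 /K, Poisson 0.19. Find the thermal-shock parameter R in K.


Thermal shock resistance: R = sigma * (1 - nu) / (E * alpha)
  Numerator = 186 * (1 - 0.19) = 150.66
  Denominator = 71 * 1000 * (7.9 x 10^-6) = 0.5609
  R = 150.66 / 0.5609 = 268.6 K

268.6 K


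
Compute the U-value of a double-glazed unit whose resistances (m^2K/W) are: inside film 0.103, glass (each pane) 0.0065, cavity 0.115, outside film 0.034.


Total thermal resistance (series):
  R_total = R_in + R_glass + R_air + R_glass + R_out
  R_total = 0.103 + 0.0065 + 0.115 + 0.0065 + 0.034 = 0.265 m^2K/W
U-value = 1 / R_total = 1 / 0.265 = 3.774 W/m^2K

3.774 W/m^2K


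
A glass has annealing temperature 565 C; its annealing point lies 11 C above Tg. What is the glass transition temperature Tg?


Rearrange T_anneal = Tg + offset for Tg:
  Tg = T_anneal - offset = 565 - 11 = 554 C

554 C


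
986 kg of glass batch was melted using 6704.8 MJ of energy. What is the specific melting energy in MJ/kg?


Rearrange E = m * s for s:
  s = E / m
  s = 6704.8 / 986 = 6.8 MJ/kg

6.8 MJ/kg


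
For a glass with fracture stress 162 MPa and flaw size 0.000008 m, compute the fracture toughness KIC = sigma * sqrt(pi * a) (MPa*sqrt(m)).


Fracture toughness: KIC = sigma * sqrt(pi * a)
  pi * a = pi * 0.000008 = 0.000025133
  sqrt(pi * a) = 0.005013
  KIC = 162 * 0.005013 = 0.812 MPa*sqrt(m)

0.812 MPa*sqrt(m)


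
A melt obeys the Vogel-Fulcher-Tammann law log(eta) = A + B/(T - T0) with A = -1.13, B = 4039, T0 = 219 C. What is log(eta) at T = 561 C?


VFT equation: log(eta) = A + B / (T - T0)
  T - T0 = 561 - 219 = 342
  B / (T - T0) = 4039 / 342 = 11.81
  log(eta) = -1.13 + 11.81 = 10.68

10.68


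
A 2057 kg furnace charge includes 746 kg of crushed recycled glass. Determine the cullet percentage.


Cullet ratio = (cullet mass / total batch mass) * 100
  Ratio = 746 / 2057 * 100 = 36.27%

36.27%


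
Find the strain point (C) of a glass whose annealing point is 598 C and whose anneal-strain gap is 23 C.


Strain point = annealing point - difference:
  T_strain = 598 - 23 = 575 C

575 C


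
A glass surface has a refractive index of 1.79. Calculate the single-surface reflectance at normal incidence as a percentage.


Fresnel reflectance at normal incidence:
  R = ((n - 1)/(n + 1))^2
  (n - 1)/(n + 1) = (1.79 - 1)/(1.79 + 1) = 0.283154
  R = 0.283154^2 = 0.0801762
  R(%) = 0.0801762 * 100 = 8.018%

8.018%


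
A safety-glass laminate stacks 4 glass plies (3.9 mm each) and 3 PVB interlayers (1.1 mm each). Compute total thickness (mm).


Total thickness = glass contribution + PVB contribution
  Glass: 4 * 3.9 = 15.6 mm
  PVB: 3 * 1.1 = 3.3 mm
  Total = 15.6 + 3.3 = 18.9 mm

18.9 mm


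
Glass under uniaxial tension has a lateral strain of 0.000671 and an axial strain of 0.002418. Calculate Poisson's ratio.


Poisson's ratio: nu = lateral strain / axial strain
  nu = 0.000671 / 0.002418 = 0.2775

0.2775


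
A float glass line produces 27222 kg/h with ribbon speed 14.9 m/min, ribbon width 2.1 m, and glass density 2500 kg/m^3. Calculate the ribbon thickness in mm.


Ribbon cross-section from mass balance:
  Volume rate = throughput / density = 27222 / 2500 = 10.8888 m^3/h
  thickness = volume rate / (speed * 60 * width), i.e.
  thickness = throughput / (60 * speed * width * density) * 1000
  thickness = 27222 / (60 * 14.9 * 2.1 * 2500) * 1000 = 5.8 mm

5.8 mm


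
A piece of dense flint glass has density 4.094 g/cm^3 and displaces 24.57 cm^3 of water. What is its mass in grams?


Rearrange rho = m / V:
  m = rho * V
  m = 4.094 * 24.57 = 100.59 g

100.59 g


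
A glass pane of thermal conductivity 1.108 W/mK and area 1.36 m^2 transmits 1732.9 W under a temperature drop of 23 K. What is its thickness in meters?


Fourier's law: t = k * A * dT / Q
  t = 1.108 * 1.36 * 23 / 1732.9
  t = 34.65824 / 1732.9 = 0.02 m

0.02 m


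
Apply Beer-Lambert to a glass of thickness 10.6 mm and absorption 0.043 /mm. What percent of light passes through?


Beer-Lambert law: T = exp(-alpha * thickness)
  exponent = -0.043 * 10.6 = -0.4558
  T = exp(-0.4558) = 0.6339
  Percentage = 0.6339 * 100 = 63.39%

63.39%


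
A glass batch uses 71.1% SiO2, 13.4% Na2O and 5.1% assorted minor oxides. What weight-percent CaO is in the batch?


Pieces sum to 100%:
  CaO = 100 - (SiO2 + Na2O + others)
  CaO = 100 - (71.1 + 13.4 + 5.1) = 10.4%

10.4%


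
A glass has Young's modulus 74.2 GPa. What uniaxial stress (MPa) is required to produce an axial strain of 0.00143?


Rearrange E = sigma / epsilon:
  sigma = E * epsilon
  E (MPa) = 74.2 * 1000 = 74200
  sigma = 74200 * 0.00143 = 106.11 MPa

106.11 MPa


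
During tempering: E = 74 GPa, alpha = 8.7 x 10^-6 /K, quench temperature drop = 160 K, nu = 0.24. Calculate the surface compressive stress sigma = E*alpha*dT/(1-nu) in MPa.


Tempering stress: sigma = E * alpha * dT / (1 - nu)
  E (MPa) = 74 * 1000 = 74000
  Numerator = 74000 * (8.7 x 10^-6) * 160 = 103.008
  Denominator = 1 - 0.24 = 0.76
  sigma = 103.008 / 0.76 = 135.5 MPa

135.5 MPa


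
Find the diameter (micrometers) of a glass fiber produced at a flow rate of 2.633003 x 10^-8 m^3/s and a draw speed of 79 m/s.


Cross-sectional area from continuity:
  A = Q / v = 2.633003 x 10^-8 / 79 = 3.332915 x 10^-10 m^2
Diameter from circular cross-section:
  d = sqrt(4A / pi) * 10^6 (m -> um)
  d = sqrt(4 * 3.332915 x 10^-10 / pi) * 10^6 = 20.6 um

20.6 um


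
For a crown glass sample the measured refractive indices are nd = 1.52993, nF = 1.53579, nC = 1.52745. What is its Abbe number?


Abbe number formula: Vd = (nd - 1) / (nF - nC)
  nd - 1 = 1.52993 - 1 = 0.52993
  nF - nC = 1.53579 - 1.52745 = 0.00834
  Vd = 0.52993 / 0.00834 = 63.54

63.54


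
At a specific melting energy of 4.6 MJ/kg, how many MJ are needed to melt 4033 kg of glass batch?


Total energy = mass * specific energy
  E = 4033 * 4.6 = 18551.8 MJ

18551.8 MJ


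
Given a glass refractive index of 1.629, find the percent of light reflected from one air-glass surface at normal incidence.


Fresnel reflectance at normal incidence:
  R = ((n - 1)/(n + 1))^2
  (n - 1)/(n + 1) = (1.629 - 1)/(1.629 + 1) = 0.239254
  R = 0.239254^2 = 0.0572425
  R(%) = 0.0572425 * 100 = 5.724%

5.724%


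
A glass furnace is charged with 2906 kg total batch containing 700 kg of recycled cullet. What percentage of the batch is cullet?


Cullet ratio = (cullet mass / total batch mass) * 100
  Ratio = 700 / 2906 * 100 = 24.09%

24.09%


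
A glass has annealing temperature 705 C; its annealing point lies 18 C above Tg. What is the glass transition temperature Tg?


Rearrange T_anneal = Tg + offset for Tg:
  Tg = T_anneal - offset = 705 - 18 = 687 C

687 C


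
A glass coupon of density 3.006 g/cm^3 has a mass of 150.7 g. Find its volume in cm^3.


Rearrange rho = m / V:
  V = m / rho
  V = 150.7 / 3.006 = 50.133 cm^3

50.133 cm^3


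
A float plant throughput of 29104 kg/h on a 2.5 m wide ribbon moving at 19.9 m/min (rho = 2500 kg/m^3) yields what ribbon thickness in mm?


Ribbon cross-section from mass balance:
  Volume rate = throughput / density = 29104 / 2500 = 11.6416 m^3/h
  thickness = volume rate / (speed * 60 * width), i.e.
  thickness = throughput / (60 * speed * width * density) * 1000
  thickness = 29104 / (60 * 19.9 * 2.5 * 2500) * 1000 = 3.9 mm

3.9 mm


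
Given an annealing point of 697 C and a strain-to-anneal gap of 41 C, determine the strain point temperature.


Strain point = annealing point - difference:
  T_strain = 697 - 41 = 656 C

656 C


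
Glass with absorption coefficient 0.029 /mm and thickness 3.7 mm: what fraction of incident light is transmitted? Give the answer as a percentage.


Beer-Lambert law: T = exp(-alpha * thickness)
  exponent = -0.029 * 3.7 = -0.1073
  T = exp(-0.1073) = 0.8983
  Percentage = 0.8983 * 100 = 89.83%

89.83%


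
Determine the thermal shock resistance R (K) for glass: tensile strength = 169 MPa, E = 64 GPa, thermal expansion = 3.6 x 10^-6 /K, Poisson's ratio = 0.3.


Thermal shock resistance: R = sigma * (1 - nu) / (E * alpha)
  Numerator = 169 * (1 - 0.3) = 118.3
  Denominator = 64 * 1000 * (3.6 x 10^-6) = 0.2304
  R = 118.3 / 0.2304 = 513.5 K

513.5 K


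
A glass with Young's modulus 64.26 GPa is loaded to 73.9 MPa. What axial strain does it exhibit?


Rearrange E = sigma / epsilon:
  epsilon = sigma / E
  E (MPa) = 64.26 * 1000 = 64260
  epsilon = 73.9 / 64260 = 0.00115

0.00115


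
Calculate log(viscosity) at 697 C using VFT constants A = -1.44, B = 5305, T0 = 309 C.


VFT equation: log(eta) = A + B / (T - T0)
  T - T0 = 697 - 309 = 388
  B / (T - T0) = 5305 / 388 = 13.673
  log(eta) = -1.44 + 13.673 = 12.233

12.233


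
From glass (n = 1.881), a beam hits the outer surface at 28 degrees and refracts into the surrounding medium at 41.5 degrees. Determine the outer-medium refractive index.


Apply Snell's law: n1 * sin(theta1) = n2 * sin(theta2)
  n2 = n1 * sin(theta1) / sin(theta2)
  sin(28) = 0.469472
  sin(41.5) = 0.66262
  n2 = 1.881 * 0.469472 / 0.66262 = 1.3327

1.3327


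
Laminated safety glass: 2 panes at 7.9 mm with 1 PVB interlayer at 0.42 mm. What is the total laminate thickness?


Total thickness = glass contribution + PVB contribution
  Glass: 2 * 7.9 = 15.8 mm
  PVB: 1 * 0.42 = 0.42 mm
  Total = 15.8 + 0.42 = 16.22 mm

16.22 mm


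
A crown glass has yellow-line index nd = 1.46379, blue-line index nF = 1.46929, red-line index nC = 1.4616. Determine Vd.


Abbe number formula: Vd = (nd - 1) / (nF - nC)
  nd - 1 = 1.46379 - 1 = 0.46379
  nF - nC = 1.46929 - 1.4616 = 0.00769
  Vd = 0.46379 / 0.00769 = 60.31

60.31


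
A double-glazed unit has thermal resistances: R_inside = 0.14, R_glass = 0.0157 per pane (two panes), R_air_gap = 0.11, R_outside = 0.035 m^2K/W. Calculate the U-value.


Total thermal resistance (series):
  R_total = R_in + R_glass + R_air + R_glass + R_out
  R_total = 0.14 + 0.0157 + 0.11 + 0.0157 + 0.035 = 0.3164 m^2K/W
U-value = 1 / R_total = 1 / 0.3164 = 3.161 W/m^2K

3.161 W/m^2K


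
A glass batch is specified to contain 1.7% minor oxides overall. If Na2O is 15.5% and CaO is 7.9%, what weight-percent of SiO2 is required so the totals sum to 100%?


Known pieces sum to 100%:
  SiO2 = 100 - (others + Na2O + CaO)
  SiO2 = 100 - (1.7 + 15.5 + 7.9) = 74.9%

74.9%


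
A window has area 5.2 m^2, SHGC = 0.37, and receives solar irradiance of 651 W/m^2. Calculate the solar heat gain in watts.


Solar heat gain: Q = Area * SHGC * Irradiance
  Q = 5.2 * 0.37 * 651 = 1252.5 W

1252.5 W


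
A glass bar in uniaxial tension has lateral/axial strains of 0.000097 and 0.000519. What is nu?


Poisson's ratio: nu = lateral strain / axial strain
  nu = 0.000097 / 0.000519 = 0.1869

0.1869


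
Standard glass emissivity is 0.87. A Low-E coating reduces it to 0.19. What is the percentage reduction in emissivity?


Percentage reduction = (1 - coated/uncoated) * 100
  Ratio = 0.19 / 0.87 = 0.2184
  Reduction = (1 - 0.2184) * 100 = 78.2%

78.2%


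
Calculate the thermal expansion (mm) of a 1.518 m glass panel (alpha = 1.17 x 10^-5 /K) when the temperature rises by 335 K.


Thermal expansion formula: dL = alpha * L0 * dT
  dL = (1.17 x 10^-5) * 1.518 * 335 = 0.0059498 m
Convert to mm: 0.0059498 * 1000 = 5.9498 mm

5.9498 mm


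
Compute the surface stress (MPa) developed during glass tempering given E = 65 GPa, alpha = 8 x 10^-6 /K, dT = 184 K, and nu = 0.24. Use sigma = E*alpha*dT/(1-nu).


Tempering stress: sigma = E * alpha * dT / (1 - nu)
  E (MPa) = 65 * 1000 = 65000
  Numerator = 65000 * (8 x 10^-6) * 184 = 95.68
  Denominator = 1 - 0.24 = 0.76
  sigma = 95.68 / 0.76 = 125.9 MPa

125.9 MPa


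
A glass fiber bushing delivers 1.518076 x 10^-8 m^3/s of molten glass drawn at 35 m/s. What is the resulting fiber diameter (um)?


Cross-sectional area from continuity:
  A = Q / v = 1.518076 x 10^-8 / 35 = 4.33736 x 10^-10 m^2
Diameter from circular cross-section:
  d = sqrt(4A / pi) * 10^6 (m -> um)
  d = sqrt(4 * 4.33736 x 10^-10 / pi) * 10^6 = 23.5 um

23.5 um


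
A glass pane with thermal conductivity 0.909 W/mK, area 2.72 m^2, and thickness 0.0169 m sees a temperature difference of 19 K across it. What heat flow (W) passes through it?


Fourier's law: Q = k * A * dT / t
  Q = 0.909 * 2.72 * 19 / 0.0169
  Q = 46.97712 / 0.0169 = 2779.7 W

2779.7 W


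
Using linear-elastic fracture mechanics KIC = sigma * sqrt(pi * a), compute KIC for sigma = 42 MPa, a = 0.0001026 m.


Fracture toughness: KIC = sigma * sqrt(pi * a)
  pi * a = pi * 0.0001026 = 0.000322327
  sqrt(pi * a) = 0.017953
  KIC = 42 * 0.017953 = 0.754 MPa*sqrt(m)

0.754 MPa*sqrt(m)


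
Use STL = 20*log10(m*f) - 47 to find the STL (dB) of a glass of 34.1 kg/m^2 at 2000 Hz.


Mass law: STL = 20 * log10(m * f) - 47
  m * f = 34.1 * 2000 = 68200
  log10(68200) = 4.83378
  STL = 20 * 4.83378 - 47 = 96.6756 - 47 = 49.7 dB

49.7 dB


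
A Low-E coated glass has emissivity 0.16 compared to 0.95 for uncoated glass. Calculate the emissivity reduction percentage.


Percentage reduction = (1 - coated/uncoated) * 100
  Ratio = 0.16 / 0.95 = 0.1684
  Reduction = (1 - 0.1684) * 100 = 83.2%

83.2%


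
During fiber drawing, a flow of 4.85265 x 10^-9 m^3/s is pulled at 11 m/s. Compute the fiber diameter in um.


Cross-sectional area from continuity:
  A = Q / v = 4.85265 x 10^-9 / 11 = 4.4115 x 10^-10 m^2
Diameter from circular cross-section:
  d = sqrt(4A / pi) * 10^6 (m -> um)
  d = sqrt(4 * 4.4115 x 10^-10 / pi) * 10^6 = 23.7 um

23.7 um


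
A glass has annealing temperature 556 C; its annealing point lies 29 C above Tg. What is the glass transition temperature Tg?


Rearrange T_anneal = Tg + offset for Tg:
  Tg = T_anneal - offset = 556 - 29 = 527 C

527 C


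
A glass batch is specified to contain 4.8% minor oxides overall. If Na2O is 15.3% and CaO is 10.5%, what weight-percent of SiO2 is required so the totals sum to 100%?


Known pieces sum to 100%:
  SiO2 = 100 - (others + Na2O + CaO)
  SiO2 = 100 - (4.8 + 15.3 + 10.5) = 69.4%

69.4%


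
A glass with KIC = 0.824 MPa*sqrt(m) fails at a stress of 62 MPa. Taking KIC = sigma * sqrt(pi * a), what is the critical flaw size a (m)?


Rearrange KIC = sigma * sqrt(pi * a):
  sqrt(pi * a) = KIC / sigma
  sqrt(pi * a) = 0.824 / 62 = 0.01329
  a = (KIC / sigma)^2 / pi
  a = 0.01329^2 / pi = 0.0000562 m

0.0000562 m


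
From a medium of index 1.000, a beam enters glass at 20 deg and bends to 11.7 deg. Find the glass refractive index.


Apply Snell's law: n1 * sin(theta1) = n2 * sin(theta2)
  n2 = n1 * sin(theta1) / sin(theta2)
  sin(20) = 0.34202
  sin(11.7) = 0.202787
  n2 = 1.000 * 0.34202 / 0.202787 = 1.6866

1.6866


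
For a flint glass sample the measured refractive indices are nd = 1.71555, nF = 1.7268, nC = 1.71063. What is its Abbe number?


Abbe number formula: Vd = (nd - 1) / (nF - nC)
  nd - 1 = 1.71555 - 1 = 0.71555
  nF - nC = 1.7268 - 1.71063 = 0.01617
  Vd = 0.71555 / 0.01617 = 44.25

44.25
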